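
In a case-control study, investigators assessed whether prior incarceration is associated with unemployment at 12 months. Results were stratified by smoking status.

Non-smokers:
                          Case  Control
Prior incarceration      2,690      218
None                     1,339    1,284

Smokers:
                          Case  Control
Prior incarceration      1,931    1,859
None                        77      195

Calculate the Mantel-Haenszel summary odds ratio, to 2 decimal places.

8.15

OR_MH = Σ(aᵢdᵢ/nᵢ) / Σ(bᵢcᵢ/nᵢ), where nᵢ is the stratum total.
Stratum 1 (Non-smokers): n = 5531; a·d/n = 2690·1284/5531 = 624.4730; b·c/n = 218·1339/5531 = 52.7756
Stratum 2 (Smokers): n = 4062; a·d/n = 1931·195/4062 = 92.6994; b·c/n = 1859·77/4062 = 35.2395
OR_MH = (624.4730 + 92.6994) / (52.7756 + 35.2395) = 717.1724 / 88.0152 = 8.14828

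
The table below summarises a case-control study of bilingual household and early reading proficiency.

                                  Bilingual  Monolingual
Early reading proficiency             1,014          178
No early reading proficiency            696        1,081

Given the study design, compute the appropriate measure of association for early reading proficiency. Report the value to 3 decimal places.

8.848

Reading the table with exposure as columns: a = 1014 (Bilingual, case), b = 696 (Bilingual, non-case), c = 178 (Monolingual, case), d = 1081.
This is a case-control study: participants were sampled on outcome status, so risks in the source population cannot be estimated directly — relative risk is not valid here. The odds ratio is the appropriate measure.
OR = (a·d)/(b·c) = (1014 × 1081) / (696 × 178) = 1096134 / 123888 = 8.84778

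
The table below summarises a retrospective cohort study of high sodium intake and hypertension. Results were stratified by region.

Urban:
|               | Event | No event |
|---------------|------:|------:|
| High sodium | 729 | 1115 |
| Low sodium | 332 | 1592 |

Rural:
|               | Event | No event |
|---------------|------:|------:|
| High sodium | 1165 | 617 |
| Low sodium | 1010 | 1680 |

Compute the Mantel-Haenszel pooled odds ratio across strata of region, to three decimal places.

OR_MH = Σ(aᵢdᵢ/nᵢ) / Σ(bᵢcᵢ/nᵢ), where nᵢ is the stratum total.
Stratum 1 (Urban): n = 3768; a·d/n = 729·1592/3768 = 308.0064; b·c/n = 1115·332/3768 = 98.2431
Stratum 2 (Rural): n = 4472; a·d/n = 1165·1680/4472 = 437.6565; b·c/n = 617·1010/4472 = 139.3493
OR_MH = (308.0064 + 437.6565) / (98.2431 + 139.3493) = 745.6629 / 237.5924 = 3.13841

3.138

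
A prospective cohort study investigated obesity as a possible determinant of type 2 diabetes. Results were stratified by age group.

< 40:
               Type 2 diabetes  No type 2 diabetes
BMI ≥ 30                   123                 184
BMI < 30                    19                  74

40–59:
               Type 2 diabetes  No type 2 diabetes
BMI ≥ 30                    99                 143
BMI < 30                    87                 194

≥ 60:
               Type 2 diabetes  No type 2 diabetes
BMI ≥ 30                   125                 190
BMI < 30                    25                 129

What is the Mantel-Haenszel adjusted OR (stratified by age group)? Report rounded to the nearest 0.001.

OR_MH = Σ(aᵢdᵢ/nᵢ) / Σ(bᵢcᵢ/nᵢ), where nᵢ is the stratum total.
Stratum 1 (< 40): n = 400; a·d/n = 123·74/400 = 22.7550; b·c/n = 184·19/400 = 8.7400
Stratum 2 (40–59): n = 523; a·d/n = 99·194/523 = 36.7228; b·c/n = 143·87/523 = 23.7878
Stratum 3 (≥ 60): n = 469; a·d/n = 125·129/469 = 34.3817; b·c/n = 190·25/469 = 10.1279
OR_MH = (22.7550 + 36.7228 + 34.3817) / (8.7400 + 23.7878 + 10.1279) = 93.8594 / 42.6557 = 2.20040

2.200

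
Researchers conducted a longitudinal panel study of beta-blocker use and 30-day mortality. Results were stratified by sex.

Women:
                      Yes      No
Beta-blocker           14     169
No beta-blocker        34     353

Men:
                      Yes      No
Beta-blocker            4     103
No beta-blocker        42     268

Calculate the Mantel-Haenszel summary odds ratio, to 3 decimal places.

0.550

OR_MH = Σ(aᵢdᵢ/nᵢ) / Σ(bᵢcᵢ/nᵢ), where nᵢ is the stratum total.
Stratum 1 (Women): n = 570; a·d/n = 14·353/570 = 8.6702; b·c/n = 169·34/570 = 10.0807
Stratum 2 (Men): n = 417; a·d/n = 4·268/417 = 2.5707; b·c/n = 103·42/417 = 10.3741
OR_MH = (8.6702 + 2.5707) / (10.0807 + 10.3741) = 11.2409 / 20.4548 = 0.54955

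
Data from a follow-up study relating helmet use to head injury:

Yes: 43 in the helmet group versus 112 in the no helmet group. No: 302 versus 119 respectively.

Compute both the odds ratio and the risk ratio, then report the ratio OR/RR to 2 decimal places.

0.59

From the description: a = 43, b = 302, c = 112, d = 119.
OR = (43·119)/(302·112) = 5117/33824 = 0.15128
Risk in exposed = 43/345 = 0.12464; risk in unexposed = 112/231 = 0.48485; RR = 0.25707
OR/RR = 0.15128 / 0.25707 = 0.58850
The outcome is not rare, so the OR lies further from 1 than the RR.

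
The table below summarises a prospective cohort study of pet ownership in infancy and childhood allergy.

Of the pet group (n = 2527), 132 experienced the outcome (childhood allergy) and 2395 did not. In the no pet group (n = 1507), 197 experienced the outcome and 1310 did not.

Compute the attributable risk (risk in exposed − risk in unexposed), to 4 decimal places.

-0.0785

From the description: a = 132, b = 2395, c = 197, d = 1310.
Risk in exposed = 132/2527 = 0.052236; risk in unexposed = 197/1507 = 0.130723.
Risk difference = 0.052236 − 0.130723 = -0.078487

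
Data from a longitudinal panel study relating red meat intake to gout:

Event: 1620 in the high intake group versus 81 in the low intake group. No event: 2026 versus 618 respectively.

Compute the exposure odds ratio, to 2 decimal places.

6.10

From the description: a = 1620, b = 2026, c = 81, d = 618.
OR = (a·d)/(b·c) = (1620 × 618) / (2026 × 81) = 1001160 / 164106 = 6.10069
The odds of gout are about 6.10 times as high in the high intake group.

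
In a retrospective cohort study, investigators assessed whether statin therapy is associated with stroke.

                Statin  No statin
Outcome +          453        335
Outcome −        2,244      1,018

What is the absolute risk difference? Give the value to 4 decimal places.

Reading the table with exposure as columns: a = 453 (Statin, case), b = 2244 (Statin, non-case), c = 335 (No statin, case), d = 1018.
Risk in exposed = 453/2697 = 0.167964; risk in unexposed = 335/1353 = 0.247598.
Risk difference = 0.167964 − 0.247598 = -0.079634

-0.0796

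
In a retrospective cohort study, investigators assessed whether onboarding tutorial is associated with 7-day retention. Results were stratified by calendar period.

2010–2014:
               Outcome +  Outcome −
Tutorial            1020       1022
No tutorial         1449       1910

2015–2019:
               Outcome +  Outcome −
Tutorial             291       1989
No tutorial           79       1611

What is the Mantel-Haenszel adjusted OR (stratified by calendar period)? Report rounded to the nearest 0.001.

1.526

OR_MH = Σ(aᵢdᵢ/nᵢ) / Σ(bᵢcᵢ/nᵢ), where nᵢ is the stratum total.
Stratum 1 (2010–2014): n = 5401; a·d/n = 1020·1910/5401 = 360.7110; b·c/n = 1022·1449/5401 = 274.1859
Stratum 2 (2015–2019): n = 3970; a·d/n = 291·1611/3970 = 118.0859; b·c/n = 1989·79/3970 = 39.5796
OR_MH = (360.7110 + 118.0859) / (274.1859 + 39.5796) = 478.7969 / 313.7655 = 1.52597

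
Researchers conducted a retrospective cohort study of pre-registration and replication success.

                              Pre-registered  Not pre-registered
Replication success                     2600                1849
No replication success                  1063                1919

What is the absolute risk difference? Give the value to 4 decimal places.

0.2191

Reading the table with exposure as columns: a = 2600 (Pre-registered, case), b = 1063 (Pre-registered, non-case), c = 1849 (Not pre-registered, case), d = 1919.
Risk in exposed = 2600/3663 = 0.709801; risk in unexposed = 1849/3768 = 0.490711.
Risk difference = 0.709801 − 0.490711 = 0.219089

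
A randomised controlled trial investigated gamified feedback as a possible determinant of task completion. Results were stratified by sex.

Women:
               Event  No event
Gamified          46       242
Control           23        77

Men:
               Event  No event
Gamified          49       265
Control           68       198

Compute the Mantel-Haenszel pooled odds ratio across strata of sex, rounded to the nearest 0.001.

0.569

OR_MH = Σ(aᵢdᵢ/nᵢ) / Σ(bᵢcᵢ/nᵢ), where nᵢ is the stratum total.
Stratum 1 (Women): n = 388; a·d/n = 46·77/388 = 9.1289; b·c/n = 242·23/388 = 14.3454
Stratum 2 (Men): n = 580; a·d/n = 49·198/580 = 16.7276; b·c/n = 265·68/580 = 31.0690
OR_MH = (9.1289 + 16.7276) / (14.3454 + 31.0690) = 25.8565 / 45.4143 = 0.56935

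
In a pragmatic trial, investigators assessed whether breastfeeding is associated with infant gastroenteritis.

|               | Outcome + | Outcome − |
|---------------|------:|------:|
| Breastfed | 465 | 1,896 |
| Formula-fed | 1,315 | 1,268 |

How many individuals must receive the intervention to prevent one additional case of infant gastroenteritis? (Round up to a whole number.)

4

Risk in treated group = 465/2361 = 0.19695; risk in control = 1315/2583 = 0.50910.
Absolute risk reduction = 0.50910 − 0.19695 = 0.31215
NNT = 1 / ARR = 1 / 0.31215 = 3.204 → round up → 4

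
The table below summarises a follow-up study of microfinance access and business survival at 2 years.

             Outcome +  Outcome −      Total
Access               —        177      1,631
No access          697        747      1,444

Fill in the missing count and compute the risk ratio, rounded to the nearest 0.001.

The missing cell is in the exposed row: 1631 − 177 = 1454.
So a = 1454, b = 177, c = 697, d = 747.
RR = [a/(a+b)] / [c/(c+d)] = (1454/1631) / (697/1444) = 0.89148/0.48269 = 1.84691

1.847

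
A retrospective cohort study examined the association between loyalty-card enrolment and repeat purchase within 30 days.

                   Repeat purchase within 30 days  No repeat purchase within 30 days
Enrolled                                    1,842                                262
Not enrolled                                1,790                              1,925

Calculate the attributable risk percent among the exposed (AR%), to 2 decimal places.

Cells: a = 1842, b = 262, c = 1790, d = 1925.
Risk in exposed = 1842/2104 = 0.87548; risk in unexposed = 1790/3715 = 0.48183.
RR = 0.87548/0.48183 = 1.81698
AR% = (RR − 1)/RR × 100 = (1.81698 − 1)/1.81698 × 100 = 44.9636%

44.96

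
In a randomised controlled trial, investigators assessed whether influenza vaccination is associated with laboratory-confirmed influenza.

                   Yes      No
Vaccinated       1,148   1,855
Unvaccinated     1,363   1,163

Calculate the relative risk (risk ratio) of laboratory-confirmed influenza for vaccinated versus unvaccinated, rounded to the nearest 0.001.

0.708

Cells: a = 1148, b = 1855, c = 1363, d = 1163.
Risk in exposed = 1148/3003 = 0.38228; risk in unexposed = 1363/2526 = 0.53959.
RR = 0.38228 / 0.53959 = 0.70847
The risk is 29% lower among the exposed than among the unexposed.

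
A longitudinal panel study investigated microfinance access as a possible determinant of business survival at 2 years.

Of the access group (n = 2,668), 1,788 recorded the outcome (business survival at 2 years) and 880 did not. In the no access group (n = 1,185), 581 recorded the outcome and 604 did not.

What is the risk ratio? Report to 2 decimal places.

From the description: a = 1788, b = 880, c = 581, d = 604.
Risk in exposed = 1788/2668 = 0.67016; risk in unexposed = 581/1185 = 0.49030.
RR = 0.67016 / 0.49030 = 1.36686
The risk among the exposed is 1.37 times that among the unexposed.

1.37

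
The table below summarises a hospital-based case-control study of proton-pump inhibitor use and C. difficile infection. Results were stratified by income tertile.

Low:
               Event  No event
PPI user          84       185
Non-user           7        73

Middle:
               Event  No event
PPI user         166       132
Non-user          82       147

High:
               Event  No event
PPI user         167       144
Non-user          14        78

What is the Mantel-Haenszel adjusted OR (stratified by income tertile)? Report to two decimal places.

OR_MH = Σ(aᵢdᵢ/nᵢ) / Σ(bᵢcᵢ/nᵢ), where nᵢ is the stratum total.
Stratum 1 (Low): n = 349; a·d/n = 84·73/349 = 17.5702; b·c/n = 185·7/349 = 3.7106
Stratum 2 (Middle): n = 527; a·d/n = 166·147/527 = 46.3036; b·c/n = 132·82/527 = 20.5389
Stratum 3 (High): n = 403; a·d/n = 167·78/403 = 32.3226; b·c/n = 144·14/403 = 5.0025
OR_MH = (17.5702 + 46.3036 + 32.3226) / (3.7106 + 20.5389 + 5.0025) = 96.1964 / 29.2520 = 3.28854

3.29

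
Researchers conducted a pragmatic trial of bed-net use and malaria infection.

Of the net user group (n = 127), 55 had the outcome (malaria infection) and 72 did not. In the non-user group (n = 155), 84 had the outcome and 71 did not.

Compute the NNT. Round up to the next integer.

Risk in treated group = 55/127 = 0.43307; risk in control = 84/155 = 0.54194.
Absolute risk reduction = 0.54194 − 0.43307 = 0.10886
NNT = 1 / ARR = 1 / 0.10886 = 9.186 → round up → 10

10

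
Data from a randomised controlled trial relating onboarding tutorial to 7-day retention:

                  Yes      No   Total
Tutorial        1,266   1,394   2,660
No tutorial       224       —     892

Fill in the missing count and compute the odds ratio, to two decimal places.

The missing cell is in the unexposed row: 892 − 224 = 668.
So a = 1266, b = 1394, c = 224, d = 668.
OR = (a·d)/(b·c) = (1266 × 668) / (1394 × 224) = 845688 / 312256 = 2.70832

2.71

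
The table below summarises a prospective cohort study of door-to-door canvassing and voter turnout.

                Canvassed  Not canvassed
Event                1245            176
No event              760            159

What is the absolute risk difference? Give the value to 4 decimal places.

Reading the table with exposure as columns: a = 1245 (Canvassed, case), b = 760 (Canvassed, non-case), c = 176 (Not canvassed, case), d = 159.
Risk in exposed = 1245/2005 = 0.620948; risk in unexposed = 176/335 = 0.525373.
Risk difference = 0.620948 − 0.525373 = 0.095574

0.0956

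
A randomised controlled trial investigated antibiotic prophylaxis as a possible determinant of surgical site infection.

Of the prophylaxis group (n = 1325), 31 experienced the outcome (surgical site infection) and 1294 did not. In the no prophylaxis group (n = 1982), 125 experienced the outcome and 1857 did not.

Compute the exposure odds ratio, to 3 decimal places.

0.356

From the description: a = 31, b = 1294, c = 125, d = 1857.
OR = (a·d)/(b·c) = (31 × 1857) / (1294 × 125) = 57567 / 161750 = 0.35590
Exposure is associated with lower odds of surgical site infection (OR = 0.36 < 1).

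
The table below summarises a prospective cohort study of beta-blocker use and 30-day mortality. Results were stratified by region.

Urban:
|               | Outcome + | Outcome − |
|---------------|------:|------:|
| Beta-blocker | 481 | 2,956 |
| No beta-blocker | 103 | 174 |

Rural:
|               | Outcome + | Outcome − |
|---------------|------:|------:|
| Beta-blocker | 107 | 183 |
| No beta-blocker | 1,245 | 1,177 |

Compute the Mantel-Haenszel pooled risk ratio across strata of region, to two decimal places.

0.58

RR_MH = Σ(aᵢ·n₀ᵢ/nᵢ) / Σ(cᵢ·n₁ᵢ/nᵢ), with n₁ᵢ = aᵢ+bᵢ (exposed), n₀ᵢ = cᵢ+dᵢ (unexposed), nᵢ = n₁ᵢ+n₀ᵢ.
Stratum 1 (Urban): n₁ = 3437, n₀ = 277, n = 3714; a·n₀/n = 481·277/3714 = 35.8743; c·n₁/n = 103·3437/3714 = 95.3180
Stratum 2 (Rural): n₁ = 290, n₀ = 2422, n = 2712; a·n₀/n = 107·2422/2712 = 95.5583; c·n₁/n = 1245·290/2712 = 133.1305
RR_MH = (35.8743 + 95.5583) / (95.3180 + 133.1305) = 131.4325 / 228.4485 = 0.57533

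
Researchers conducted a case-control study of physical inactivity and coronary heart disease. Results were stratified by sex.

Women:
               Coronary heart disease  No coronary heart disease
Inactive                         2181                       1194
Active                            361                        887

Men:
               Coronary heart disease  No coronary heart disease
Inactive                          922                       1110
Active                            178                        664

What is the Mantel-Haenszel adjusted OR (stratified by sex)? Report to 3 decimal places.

3.898

OR_MH = Σ(aᵢdᵢ/nᵢ) / Σ(bᵢcᵢ/nᵢ), where nᵢ is the stratum total.
Stratum 1 (Women): n = 4623; a·d/n = 2181·887/4623 = 418.4614; b·c/n = 1194·361/4623 = 93.2369
Stratum 2 (Men): n = 2874; a·d/n = 922·664/2874 = 213.0160; b·c/n = 1110·178/2874 = 68.7474
OR_MH = (418.4614 + 213.0160) / (93.2369 + 68.7474) = 631.4774 / 161.9842 = 3.89839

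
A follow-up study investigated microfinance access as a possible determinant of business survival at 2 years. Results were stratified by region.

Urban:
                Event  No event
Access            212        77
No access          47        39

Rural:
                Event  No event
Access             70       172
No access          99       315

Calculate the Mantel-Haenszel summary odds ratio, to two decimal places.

OR_MH = Σ(aᵢdᵢ/nᵢ) / Σ(bᵢcᵢ/nᵢ), where nᵢ is the stratum total.
Stratum 1 (Urban): n = 375; a·d/n = 212·39/375 = 22.0480; b·c/n = 77·47/375 = 9.6507
Stratum 2 (Rural): n = 656; a·d/n = 70·315/656 = 33.6128; b·c/n = 172·99/656 = 25.9573
OR_MH = (22.0480 + 33.6128) / (9.6507 + 25.9573) = 55.6608 / 35.6080 = 1.56316

1.56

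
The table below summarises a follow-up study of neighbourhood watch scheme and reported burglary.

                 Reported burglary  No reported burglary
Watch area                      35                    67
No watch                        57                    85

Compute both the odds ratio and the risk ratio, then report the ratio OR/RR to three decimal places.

0.911

Cells: a = 35, b = 67, c = 57, d = 85.
OR = (35·85)/(67·57) = 2975/3819 = 0.77900
Risk in exposed = 35/102 = 0.34314; risk in unexposed = 57/142 = 0.40141; RR = 0.85483
OR/RR = 0.77900 / 0.85483 = 0.91129
The outcome is not rare, so the OR lies further from 1 than the RR.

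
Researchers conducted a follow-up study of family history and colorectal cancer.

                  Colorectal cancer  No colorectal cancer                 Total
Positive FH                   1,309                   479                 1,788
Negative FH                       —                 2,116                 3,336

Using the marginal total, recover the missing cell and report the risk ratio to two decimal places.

The missing cell is in the unexposed row: 3336 − 2116 = 1220.
So a = 1309, b = 479, c = 1220, d = 2116.
RR = [a/(a+b)] / [c/(c+d)] = (1309/1788) / (1220/3336) = 0.73210/0.36571 = 2.00188

2.00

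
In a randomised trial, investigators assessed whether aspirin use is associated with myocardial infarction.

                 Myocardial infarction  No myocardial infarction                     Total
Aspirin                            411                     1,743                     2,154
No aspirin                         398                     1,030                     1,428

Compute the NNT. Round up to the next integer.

Risk in treated group = 411/2154 = 0.19081; risk in control = 398/1428 = 0.27871.
Absolute risk reduction = 0.27871 − 0.19081 = 0.08790
NNT = 1 / ARR = 1 / 0.08790 = 11.376 → round up → 12

12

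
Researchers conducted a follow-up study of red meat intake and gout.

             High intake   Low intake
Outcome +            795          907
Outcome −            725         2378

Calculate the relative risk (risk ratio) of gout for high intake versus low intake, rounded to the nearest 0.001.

1.894

Reading the table with exposure as columns: a = 795 (High intake, case), b = 725 (High intake, non-case), c = 907 (Low intake, case), d = 2378.
Risk in exposed = 795/1520 = 0.52303; risk in unexposed = 907/3285 = 0.27610.
RR = 0.52303 / 0.27610 = 1.89431
The risk among the exposed is 1.89 times that among the unexposed.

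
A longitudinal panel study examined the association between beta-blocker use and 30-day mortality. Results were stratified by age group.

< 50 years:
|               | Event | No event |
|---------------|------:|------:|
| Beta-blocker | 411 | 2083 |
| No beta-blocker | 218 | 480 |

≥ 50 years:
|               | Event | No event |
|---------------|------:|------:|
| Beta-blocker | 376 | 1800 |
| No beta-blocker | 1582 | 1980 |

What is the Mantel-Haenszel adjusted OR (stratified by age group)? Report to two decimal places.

0.30

OR_MH = Σ(aᵢdᵢ/nᵢ) / Σ(bᵢcᵢ/nᵢ), where nᵢ is the stratum total.
Stratum 1 (< 50 years): n = 3192; a·d/n = 411·480/3192 = 61.8045; b·c/n = 2083·218/3192 = 142.2600
Stratum 2 (≥ 50 years): n = 5738; a·d/n = 376·1980/5738 = 129.7456; b·c/n = 1800·1582/5738 = 496.2705
OR_MH = (61.8045 + 129.7456) / (142.2600 + 496.2705) = 191.5501 / 638.5305 = 0.29999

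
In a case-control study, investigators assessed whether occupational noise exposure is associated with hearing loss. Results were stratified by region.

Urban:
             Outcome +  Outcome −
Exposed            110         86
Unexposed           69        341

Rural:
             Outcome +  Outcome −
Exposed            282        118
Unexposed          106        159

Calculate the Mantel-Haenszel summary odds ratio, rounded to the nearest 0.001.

OR_MH = Σ(aᵢdᵢ/nᵢ) / Σ(bᵢcᵢ/nᵢ), where nᵢ is the stratum total.
Stratum 1 (Urban): n = 606; a·d/n = 110·341/606 = 61.8977; b·c/n = 86·69/606 = 9.7921
Stratum 2 (Rural): n = 665; a·d/n = 282·159/665 = 67.4256; b·c/n = 118·106/665 = 18.8090
OR_MH = (61.8977 + 67.4256) / (9.7921 + 18.8090) = 129.3233 / 28.6011 = 4.52162

4.522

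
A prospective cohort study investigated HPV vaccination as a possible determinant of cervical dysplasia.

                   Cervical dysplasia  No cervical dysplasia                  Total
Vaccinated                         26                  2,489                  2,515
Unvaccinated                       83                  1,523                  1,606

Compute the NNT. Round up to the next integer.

Risk in treated group = 26/2515 = 0.01034; risk in control = 83/1606 = 0.05168.
Absolute risk reduction = 0.05168 − 0.01034 = 0.04134
NNT = 1 / ARR = 1 / 0.04134 = 24.188 → round up → 25

25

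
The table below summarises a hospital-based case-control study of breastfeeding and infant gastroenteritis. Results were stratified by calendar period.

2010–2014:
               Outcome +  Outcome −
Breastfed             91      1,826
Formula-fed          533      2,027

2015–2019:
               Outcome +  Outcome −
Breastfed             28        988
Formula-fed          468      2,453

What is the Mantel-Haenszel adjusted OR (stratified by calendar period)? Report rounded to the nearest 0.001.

0.175

OR_MH = Σ(aᵢdᵢ/nᵢ) / Σ(bᵢcᵢ/nᵢ), where nᵢ is the stratum total.
Stratum 1 (2010–2014): n = 4477; a·d/n = 91·2027/4477 = 41.2010; b·c/n = 1826·533/4477 = 217.3907
Stratum 2 (2015–2019): n = 3937; a·d/n = 28·2453/3937 = 17.4458; b·c/n = 988·468/3937 = 117.4458
OR_MH = (41.2010 + 17.4458) / (217.3907 + 117.4458) = 58.6468 / 334.8364 = 0.17515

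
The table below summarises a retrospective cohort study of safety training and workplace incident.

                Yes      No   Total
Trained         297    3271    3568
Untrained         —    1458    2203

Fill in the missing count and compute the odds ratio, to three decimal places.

0.178

The missing cell is in the unexposed row: 2203 − 1458 = 745.
So a = 297, b = 3271, c = 745, d = 1458.
OR = (a·d)/(b·c) = (297 × 1458) / (3271 × 745) = 433026 / 2436895 = 0.17770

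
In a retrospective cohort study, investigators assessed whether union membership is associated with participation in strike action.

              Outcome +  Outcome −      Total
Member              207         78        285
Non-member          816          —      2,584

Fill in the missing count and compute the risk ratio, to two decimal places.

2.30

The missing cell is in the unexposed row: 2584 − 816 = 1768.
So a = 207, b = 78, c = 816, d = 1768.
RR = [a/(a+b)] / [c/(c+d)] = (207/285) / (816/2584) = 0.72632/0.31579 = 2.30000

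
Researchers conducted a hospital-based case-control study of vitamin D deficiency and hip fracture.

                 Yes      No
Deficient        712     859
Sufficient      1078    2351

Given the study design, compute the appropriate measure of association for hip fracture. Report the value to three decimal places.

Cells: a = 712, b = 859, c = 1078, d = 2351.
This is a hospital-based case-control study: participants were sampled on outcome status, so risks in the source population cannot be estimated directly — relative risk is not valid here. The odds ratio is the appropriate measure.
OR = (a·d)/(b·c) = (712 × 2351) / (859 × 1078) = 1673912 / 926002 = 1.80768

1.808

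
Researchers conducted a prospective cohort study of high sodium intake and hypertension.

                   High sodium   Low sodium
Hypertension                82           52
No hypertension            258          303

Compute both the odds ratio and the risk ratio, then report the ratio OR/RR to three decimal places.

1.125

Reading the table with exposure as columns: a = 82 (High sodium, case), b = 258 (High sodium, non-case), c = 52 (Low sodium, case), d = 303.
OR = (82·303)/(258·52) = 24846/13416 = 1.85197
Risk in exposed = 82/340 = 0.24118; risk in unexposed = 52/355 = 0.14648; RR = 1.64649
OR/RR = 1.85197 / 1.64649 = 1.12480
The outcome is not rare, so the OR lies further from 1 than the RR.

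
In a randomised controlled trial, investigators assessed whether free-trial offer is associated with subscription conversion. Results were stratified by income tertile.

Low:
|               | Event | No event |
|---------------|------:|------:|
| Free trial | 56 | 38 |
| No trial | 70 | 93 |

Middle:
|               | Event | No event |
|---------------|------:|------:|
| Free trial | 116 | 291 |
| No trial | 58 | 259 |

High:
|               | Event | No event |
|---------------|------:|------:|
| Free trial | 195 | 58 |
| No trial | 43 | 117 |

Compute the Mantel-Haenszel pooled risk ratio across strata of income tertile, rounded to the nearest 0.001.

RR_MH = Σ(aᵢ·n₀ᵢ/nᵢ) / Σ(cᵢ·n₁ᵢ/nᵢ), with n₁ᵢ = aᵢ+bᵢ (exposed), n₀ᵢ = cᵢ+dᵢ (unexposed), nᵢ = n₁ᵢ+n₀ᵢ.
Stratum 1 (Low): n₁ = 94, n₀ = 163, n = 257; a·n₀/n = 56·163/257 = 35.5175; c·n₁/n = 70·94/257 = 25.6031
Stratum 2 (Middle): n₁ = 407, n₀ = 317, n = 724; a·n₀/n = 116·317/724 = 50.7901; c·n₁/n = 58·407/724 = 32.6050
Stratum 3 (High): n₁ = 253, n₀ = 160, n = 413; a·n₀/n = 195·160/413 = 75.5448; c·n₁/n = 43·253/413 = 26.3414
RR_MH = (35.5175 + 50.7901 + 75.5448) / (25.6031 + 32.6050 + 26.3414) = 161.8524 / 84.5495 = 1.91429

1.914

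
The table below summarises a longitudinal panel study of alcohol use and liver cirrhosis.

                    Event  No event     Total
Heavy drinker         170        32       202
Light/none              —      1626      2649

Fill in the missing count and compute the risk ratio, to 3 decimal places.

2.179

The missing cell is in the unexposed row: 2649 − 1626 = 1023.
So a = 170, b = 32, c = 1023, d = 1626.
RR = [a/(a+b)] / [c/(c+d)] = (170/202) / (1023/2649) = 0.84158/0.38618 = 2.17923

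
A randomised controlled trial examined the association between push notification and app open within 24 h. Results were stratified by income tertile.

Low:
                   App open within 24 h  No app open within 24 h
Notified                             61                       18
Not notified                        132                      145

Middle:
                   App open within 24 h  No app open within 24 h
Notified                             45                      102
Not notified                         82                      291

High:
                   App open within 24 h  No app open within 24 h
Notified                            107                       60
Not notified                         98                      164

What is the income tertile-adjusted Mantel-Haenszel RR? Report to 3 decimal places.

1.601

RR_MH = Σ(aᵢ·n₀ᵢ/nᵢ) / Σ(cᵢ·n₁ᵢ/nᵢ), with n₁ᵢ = aᵢ+bᵢ (exposed), n₀ᵢ = cᵢ+dᵢ (unexposed), nᵢ = n₁ᵢ+n₀ᵢ.
Stratum 1 (Low): n₁ = 79, n₀ = 277, n = 356; a·n₀/n = 61·277/356 = 47.4635; c·n₁/n = 132·79/356 = 29.2921
Stratum 2 (Middle): n₁ = 147, n₀ = 373, n = 520; a·n₀/n = 45·373/520 = 32.2788; c·n₁/n = 82·147/520 = 23.1808
Stratum 3 (High): n₁ = 167, n₀ = 262, n = 429; a·n₀/n = 107·262/429 = 65.3473; c·n₁/n = 98·167/429 = 38.1492
RR_MH = (47.4635 + 32.2788 + 65.3473) / (29.2921 + 23.1808 + 38.1492) = 145.0896 / 90.6221 = 1.60104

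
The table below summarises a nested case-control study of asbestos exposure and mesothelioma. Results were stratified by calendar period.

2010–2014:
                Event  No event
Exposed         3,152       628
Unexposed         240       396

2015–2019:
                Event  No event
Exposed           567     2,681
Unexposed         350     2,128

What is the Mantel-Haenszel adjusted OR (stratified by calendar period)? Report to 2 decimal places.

OR_MH = Σ(aᵢdᵢ/nᵢ) / Σ(bᵢcᵢ/nᵢ), where nᵢ is the stratum total.
Stratum 1 (2010–2014): n = 4416; a·d/n = 3152·396/4416 = 282.6522; b·c/n = 628·240/4416 = 34.1304
Stratum 2 (2015–2019): n = 5726; a·d/n = 567·2128/5726 = 210.7188; b·c/n = 2681·350/5726 = 163.8753
OR_MH = (282.6522 + 210.7188) / (34.1304 + 163.8753) = 493.3710 / 198.0057 = 2.49170

2.49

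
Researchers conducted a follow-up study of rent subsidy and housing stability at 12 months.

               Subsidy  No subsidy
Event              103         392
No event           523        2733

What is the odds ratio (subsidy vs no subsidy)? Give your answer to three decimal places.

Reading the table with exposure as columns: a = 103 (Subsidy, case), b = 523 (Subsidy, non-case), c = 392 (No subsidy, case), d = 2733.
OR = (a·d)/(b·c) = (103 × 2733) / (523 × 392) = 281499 / 205016 = 1.37306
The odds of housing stability at 12 months are about 1.37 times as high in the subsidy group.

1.373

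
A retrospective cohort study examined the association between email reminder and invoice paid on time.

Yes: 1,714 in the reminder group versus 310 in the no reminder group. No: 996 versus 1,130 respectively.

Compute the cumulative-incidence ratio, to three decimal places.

2.938

From the description: a = 1714, b = 996, c = 310, d = 1130.
Risk in exposed = 1714/2710 = 0.63247; risk in unexposed = 310/1440 = 0.21528.
RR = 0.63247 / 0.21528 = 2.93794
The risk among the exposed is 2.94 times that among the unexposed.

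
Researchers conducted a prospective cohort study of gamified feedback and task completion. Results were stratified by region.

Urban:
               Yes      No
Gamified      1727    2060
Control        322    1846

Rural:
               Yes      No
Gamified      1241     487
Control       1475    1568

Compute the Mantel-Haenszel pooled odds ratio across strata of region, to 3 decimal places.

OR_MH = Σ(aᵢdᵢ/nᵢ) / Σ(bᵢcᵢ/nᵢ), where nᵢ is the stratum total.
Stratum 1 (Urban): n = 5955; a·d/n = 1727·1846/5955 = 535.3555; b·c/n = 2060·322/5955 = 111.3887
Stratum 2 (Rural): n = 4771; a·d/n = 1241·1568/4771 = 407.8575; b·c/n = 487·1475/4771 = 150.5607
OR_MH = (535.3555 + 407.8575) / (111.3887 + 150.5607) = 943.2130 / 261.9494 = 3.60074

3.601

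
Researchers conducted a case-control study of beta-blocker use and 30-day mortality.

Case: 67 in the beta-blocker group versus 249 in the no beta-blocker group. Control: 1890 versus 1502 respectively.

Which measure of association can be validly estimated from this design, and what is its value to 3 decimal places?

0.214

From the description: a = 67, b = 1890, c = 249, d = 1502.
This is a case-control study: participants were sampled on outcome status, so risks in the source population cannot be estimated directly — relative risk is not valid here. The odds ratio is the appropriate measure.
OR = (a·d)/(b·c) = (67 × 1502) / (1890 × 249) = 100634 / 470610 = 0.21384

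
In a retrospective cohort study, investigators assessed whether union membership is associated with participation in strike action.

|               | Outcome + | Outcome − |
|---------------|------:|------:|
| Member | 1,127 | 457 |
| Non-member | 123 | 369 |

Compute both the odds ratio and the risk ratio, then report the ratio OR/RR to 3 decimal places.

Cells: a = 1127, b = 457, c = 123, d = 369.
OR = (1127·369)/(457·123) = 415863/56211 = 7.39825
Risk in exposed = 1127/1584 = 0.71149; risk in unexposed = 123/492 = 0.25000; RR = 2.84596
OR/RR = 7.39825 / 2.84596 = 2.59956
The outcome is not rare, so the OR lies further from 1 than the RR.

2.600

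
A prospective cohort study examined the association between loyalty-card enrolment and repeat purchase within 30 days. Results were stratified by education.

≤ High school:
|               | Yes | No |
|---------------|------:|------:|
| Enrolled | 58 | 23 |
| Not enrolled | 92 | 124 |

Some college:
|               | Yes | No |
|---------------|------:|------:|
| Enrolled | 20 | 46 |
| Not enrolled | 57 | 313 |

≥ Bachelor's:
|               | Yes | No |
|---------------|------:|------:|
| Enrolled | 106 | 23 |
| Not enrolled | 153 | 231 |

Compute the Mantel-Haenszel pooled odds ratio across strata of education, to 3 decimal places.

OR_MH = Σ(aᵢdᵢ/nᵢ) / Σ(bᵢcᵢ/nᵢ), where nᵢ is the stratum total.
Stratum 1 (≤ High school): n = 297; a·d/n = 58·124/297 = 24.2155; b·c/n = 23·92/297 = 7.1246
Stratum 2 (Some college): n = 436; a·d/n = 20·313/436 = 14.3578; b·c/n = 46·57/436 = 6.0138
Stratum 3 (≥ Bachelor's): n = 513; a·d/n = 106·231/513 = 47.7310; b·c/n = 23·153/513 = 6.8596
OR_MH = (24.2155 + 14.3578 + 47.7310) / (7.1246 + 6.0138 + 6.8596) = 86.3043 / 19.9980 = 4.31565

4.316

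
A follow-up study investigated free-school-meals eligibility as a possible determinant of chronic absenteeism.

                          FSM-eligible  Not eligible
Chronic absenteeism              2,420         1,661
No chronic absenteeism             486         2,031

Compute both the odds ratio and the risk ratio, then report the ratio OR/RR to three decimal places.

Reading the table with exposure as columns: a = 2420 (FSM-eligible, case), b = 486 (FSM-eligible, non-case), c = 1661 (Not eligible, case), d = 2031.
OR = (2420·2031)/(486·1661) = 4915020/807246 = 6.08863
Risk in exposed = 2420/2906 = 0.83276; risk in unexposed = 1661/3692 = 0.44989; RR = 1.85102
OR/RR = 6.08863 / 1.85102 = 3.28933
The outcome is not rare, so the OR lies further from 1 than the RR.

3.289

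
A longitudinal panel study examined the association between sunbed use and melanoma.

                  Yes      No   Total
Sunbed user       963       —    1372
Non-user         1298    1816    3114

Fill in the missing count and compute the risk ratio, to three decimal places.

1.684

The missing cell is in the exposed row: 1372 − 963 = 409.
So a = 963, b = 409, c = 1298, d = 1816.
RR = [a/(a+b)] / [c/(c+d)] = (963/1372) / (1298/3114) = 0.70190/0.41683 = 1.68390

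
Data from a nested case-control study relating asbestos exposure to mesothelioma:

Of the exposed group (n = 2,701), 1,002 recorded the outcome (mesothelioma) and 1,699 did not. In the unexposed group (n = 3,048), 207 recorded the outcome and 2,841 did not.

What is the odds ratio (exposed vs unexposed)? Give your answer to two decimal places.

8.09

From the description: a = 1002, b = 1699, c = 207, d = 2841.
OR = (a·d)/(b·c) = (1002 × 2841) / (1699 × 207) = 2846682 / 351693 = 8.09422
The odds of mesothelioma are about 8.09 times as high in the exposed group.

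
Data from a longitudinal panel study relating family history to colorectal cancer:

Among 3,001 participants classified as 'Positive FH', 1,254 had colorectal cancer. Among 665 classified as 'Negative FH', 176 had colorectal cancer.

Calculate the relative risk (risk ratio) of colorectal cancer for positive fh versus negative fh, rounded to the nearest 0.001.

From the description: a = 1254, b = 1747, c = 176, d = 489.
Risk in exposed = 1254/3001 = 0.41786; risk in unexposed = 176/665 = 0.26466.
RR = 0.41786 / 0.26466 = 1.57885
The risk among the exposed is 1.58 times that among the unexposed.

1.579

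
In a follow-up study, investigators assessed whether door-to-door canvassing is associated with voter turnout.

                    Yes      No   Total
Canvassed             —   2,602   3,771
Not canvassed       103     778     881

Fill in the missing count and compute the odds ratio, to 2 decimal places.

The missing cell is in the exposed row: 3771 − 2602 = 1169.
So a = 1169, b = 2602, c = 103, d = 778.
OR = (a·d)/(b·c) = (1169 × 778) / (2602 × 103) = 909482 / 268006 = 3.39351

3.39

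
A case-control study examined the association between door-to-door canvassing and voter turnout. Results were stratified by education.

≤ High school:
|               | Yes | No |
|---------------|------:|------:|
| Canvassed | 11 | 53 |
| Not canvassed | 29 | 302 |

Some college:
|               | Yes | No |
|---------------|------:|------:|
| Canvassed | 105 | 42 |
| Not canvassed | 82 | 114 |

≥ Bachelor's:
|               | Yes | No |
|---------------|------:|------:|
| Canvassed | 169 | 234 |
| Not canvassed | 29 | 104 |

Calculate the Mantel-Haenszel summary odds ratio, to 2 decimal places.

2.86

OR_MH = Σ(aᵢdᵢ/nᵢ) / Σ(bᵢcᵢ/nᵢ), where nᵢ is the stratum total.
Stratum 1 (≤ High school): n = 395; a·d/n = 11·302/395 = 8.4101; b·c/n = 53·29/395 = 3.8911
Stratum 2 (Some college): n = 343; a·d/n = 105·114/343 = 34.8980; b·c/n = 42·82/343 = 10.0408
Stratum 3 (≥ Bachelor's): n = 536; a·d/n = 169·104/536 = 32.7910; b·c/n = 234·29/536 = 12.6604
OR_MH = (8.4101 + 34.8980 + 32.7910) / (3.8911 + 10.0408 + 12.6604) = 76.0991 / 26.5924 = 2.86169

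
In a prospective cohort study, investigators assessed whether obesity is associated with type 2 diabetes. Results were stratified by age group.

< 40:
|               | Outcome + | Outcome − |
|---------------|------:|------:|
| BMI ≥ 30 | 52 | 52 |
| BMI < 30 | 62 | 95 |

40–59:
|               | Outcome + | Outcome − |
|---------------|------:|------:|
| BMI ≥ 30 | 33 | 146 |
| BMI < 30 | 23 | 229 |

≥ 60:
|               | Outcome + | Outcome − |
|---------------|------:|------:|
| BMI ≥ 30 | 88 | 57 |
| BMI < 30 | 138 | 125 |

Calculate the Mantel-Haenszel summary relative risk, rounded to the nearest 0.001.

1.288

RR_MH = Σ(aᵢ·n₀ᵢ/nᵢ) / Σ(cᵢ·n₁ᵢ/nᵢ), with n₁ᵢ = aᵢ+bᵢ (exposed), n₀ᵢ = cᵢ+dᵢ (unexposed), nᵢ = n₁ᵢ+n₀ᵢ.
Stratum 1 (< 40): n₁ = 104, n₀ = 157, n = 261; a·n₀/n = 52·157/261 = 31.2797; c·n₁/n = 62·104/261 = 24.7050
Stratum 2 (40–59): n₁ = 179, n₀ = 252, n = 431; a·n₀/n = 33·252/431 = 19.2947; c·n₁/n = 23·179/431 = 9.5522
Stratum 3 (≥ 60): n₁ = 145, n₀ = 263, n = 408; a·n₀/n = 88·263/408 = 56.7255; c·n₁/n = 138·145/408 = 49.0441
RR_MH = (31.2797 + 19.2947 + 56.7255) / (24.7050 + 9.5522 + 49.0441) = 107.2998 / 83.3013 = 1.28809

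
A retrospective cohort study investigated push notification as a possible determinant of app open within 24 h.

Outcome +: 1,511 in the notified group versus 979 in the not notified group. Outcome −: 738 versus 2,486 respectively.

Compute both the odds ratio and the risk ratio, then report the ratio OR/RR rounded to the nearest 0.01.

From the description: a = 1511, b = 738, c = 979, d = 2486.
OR = (1511·2486)/(738·979) = 3756346/722502 = 5.19908
Risk in exposed = 1511/2249 = 0.67185; risk in unexposed = 979/3465 = 0.28254; RR = 2.37791
OR/RR = 5.19908 / 2.37791 = 2.18641
The outcome is not rare, so the OR lies further from 1 than the RR.

2.19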